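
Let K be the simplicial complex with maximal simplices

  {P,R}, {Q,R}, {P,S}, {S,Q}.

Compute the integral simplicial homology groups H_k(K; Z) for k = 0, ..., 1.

Fix the vertex order P < Q < R < S and write every simplex with vertices in increasing order. Then dim K = 1 and the simplices of K are:

  0-simplices (4): P, Q, R, S
  1-simplices (4): PR, PS, QR, QS

so the chain groups are C_0 ≅ Z^4, C_1 ≅ Z^4.

The boundary map ∂_1: C_1 → C_0 sends each edge [p,q] (with p < q) to q − p.
The 4×4 boundary matrix has rank 3 and Smith normal form diag(1,1,1).

Reading off H_k = ker ∂_k / im ∂_{k+1}:

  H_0: rank C_0 − rank ∂_1 = 4 − 3 = 1, and the invariant factors of ∂_1 are all 1, so H_0 ≅ Z.
  H_1: rank ker ∂_1 − rank ∂_2 = (4 − 3) − 0 = 1, and there is no ∂_2, so H_1 ≅ Z.

H_0 = Z,  H_1 = Z.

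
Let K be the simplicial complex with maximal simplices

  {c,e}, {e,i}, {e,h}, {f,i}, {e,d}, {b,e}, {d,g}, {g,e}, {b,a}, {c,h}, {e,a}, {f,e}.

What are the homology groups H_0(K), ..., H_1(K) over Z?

H_0 ≅ Z,  H_1 ≅ Z^4.

K has 9 vertices, 12 edges.
rank ∂_0 = 0, rank ∂_1 = 8 ⇒ b_0 = 9 − 0 − 8 = 1; all invariant factors of ∂_1 are 1 so no torsion. So H_0 = Z.
rank ∂_1 = 8, rank ∂_2 = 0 ⇒ b_1 = 12 − 8 − 0 = 4. So H_1 = Z^4.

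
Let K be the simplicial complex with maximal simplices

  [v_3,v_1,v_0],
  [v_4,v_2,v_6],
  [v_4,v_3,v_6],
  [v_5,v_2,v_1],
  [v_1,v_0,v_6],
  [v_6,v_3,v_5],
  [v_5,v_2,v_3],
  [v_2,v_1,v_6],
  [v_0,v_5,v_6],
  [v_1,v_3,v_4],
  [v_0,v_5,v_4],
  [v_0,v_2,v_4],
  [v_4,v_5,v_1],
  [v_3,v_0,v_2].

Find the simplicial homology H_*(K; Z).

We work with the vertex ordering v_0 < v_1 < v_2 < v_3 < v_4 < v_5 < v_6. The simplices of K, each written with vertices in increasing order, are:

  0-simplices (7): [v_0], [v_1], [v_2], [v_3], [v_4], [v_5], [v_6]
  1-simplices (21): (21 of them)
  2-simplices (14): (14 of them)

giving chain groups C_0 ≅ Z^7, C_1 ≅ Z^21, C_2 ≅ Z^14.

The boundary map ∂_1: C_1 → C_0 is given by ∂[p,q] = [q] − [p].
The 7×21 boundary matrix has rank 6 and Smith normal form diag(1,1,1,1,1,1).

Boundary ∂_2: C_2 → C_1 sends each 2-simplex [p,q,r] to [q,r] − [p,r] + [p,q]. For instance
  ∂[v_2,v_4,v_6] = [v_4,v_6] − [v_2,v_6] + [v_2,v_4],
  ∂[v_1,v_3,v_4] = [v_3,v_4] − [v_1,v_4] + [v_1,v_3].
This gives a 21×14 integer matrix of rank 13; reducing to Smith normal form yields diagonal entries (1,1,1,1,1,1,1,1,1,1,1,1,1).

Now H_k = ker ∂_k / im ∂_{k+1}, so:

  H_0: rank C_0 − rank ∂_1 = 7 − 6 = 1, and the invariant factors of ∂_1 are all 1, so H_0 = Z.
  H_1: rank ker ∂_1 − rank ∂_2 = (21 − 6) − 13 = 2, and the invariant factors of ∂_2 are all 1, so H_1 = Z^2.
  H_2: rank ker ∂_2 − rank ∂_3 = (14 − 13) − 0 = 1, and there is no ∂_3, so H_2 = Z.

(K is a triangulation of the torus T^2.)

H_0 = Z,  H_1 = Z^2,  H_2 = Z.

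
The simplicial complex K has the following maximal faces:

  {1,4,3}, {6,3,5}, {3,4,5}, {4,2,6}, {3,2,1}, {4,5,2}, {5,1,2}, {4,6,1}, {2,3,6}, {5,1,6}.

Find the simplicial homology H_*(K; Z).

H_0 = Z,  H_1 = Z/2,  H_2 = 0.

We work with the vertex ordering 1 < 2 < 3 < 4 < 5 < 6. The simplices of K, each written with vertices in increasing order, are:

  0-simplices (6): [1], [2], [3], [4], [5], [6]
  1-simplices (15): [1,2], [1,3], [1,4], [1,5], [1,6], [2,3], [2,4], [2,5], [2,6], [3,4], [3,5], [3,6], [4,5], [4,6], [5,6]
  2-simplices (10): [1,2,3], [1,2,5], [1,3,4], [1,4,6], [1,5,6], [2,3,6], [2,4,5], [2,4,6], [3,4,5], [3,5,6]

giving chain groups C_0 ≅ Z^6, C_1 ≅ Z^15, C_2 ≅ Z^10.

∂_1: C_1 → C_0 maps an edge to its endpoints' difference, ∂[p,q] = q − p.
The resulting 6×15 matrix has rank 5, and its Smith normal form has invariant factors (1,1,1,1,1).

Boundary ∂_2: C_2 → C_1 maps a triangle to the signed sum of its edges. For instance
  ∂[3,4,5] = [4,5] − [3,5] + [3,4],
  ∂[1,2,5] = [2,5] − [1,5] + [1,2].
The 15×10 boundary matrix has rank 10 and Smith normal form diag(1,1,1,1,1,1,1,1,1,2).

Computing H_k = (kernel of ∂_k) / (image of ∂_{k+1}):

  H_0: rank C_0 − rank ∂_1 = 6 − 5 = 1, and the invariant factors of ∂_1 are all 1, so H_0 = Z.
  H_1: rank ker ∂_1 − rank ∂_2 = (15 − 5) − 10 = 0, and ∂_2 has invariant factor 2 > 1, so H_1 = Z/2.
  H_2: rank ker ∂_2 − rank ∂_3 = (10 − 10) − 0 = 0, and there is no ∂_3, so H_2 = 0.

As a check, the Euler characteristic is 6 − 15 + 10 = 1, which agrees with 1 − 0 + 0 = 1.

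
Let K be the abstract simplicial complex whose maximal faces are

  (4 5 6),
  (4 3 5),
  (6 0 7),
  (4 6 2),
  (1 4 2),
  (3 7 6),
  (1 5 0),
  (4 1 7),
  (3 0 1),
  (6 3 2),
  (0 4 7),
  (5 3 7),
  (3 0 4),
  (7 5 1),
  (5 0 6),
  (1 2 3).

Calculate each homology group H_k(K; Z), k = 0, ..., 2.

We work with the vertex ordering 0 < 1 < 2 < 3 < 4 < 5 < 6 < 7. The simplices of K, each written with vertices in increasing order, are:

  0-simplices (8): [0], [1], [2], [3], [4], [5], [6], [7]
  1-simplices (24): (24 of them)
  2-simplices (16): [0,1,3], [0,1,5], [0,3,4], [0,4,7], [0,5,6], [0,6,7], [1,2,3], [1,2,4], [1,4,7], [1,5,7], [2,3,6], [2,4,6], [3,4,5], [3,5,7], [3,6,7], [4,5,6]

giving chain groups C_0 ≅ Z^8, C_1 ≅ Z^24, C_2 ≅ Z^16.

Boundary ∂_1: C_1 → C_0 sends each edge [p,q] (with p < q) to q − p.
This gives a 8×24 integer matrix of rank 7; reducing to Smith normal form yields diagonal entries (1,1,1,1,1,1,1).

The boundary map ∂_2: C_2 → C_1 acts by ∂[p,q,r] = [q,r] − [p,r] + [p,q]. For instance
  ∂[0,4,7] = [4,7] − [0,7] + [0,4],
  ∂[1,2,3] = [2,3] − [1,3] + [1,2].
The resulting 24×16 matrix has rank 15, and its Smith normal form has invariant factors (1,1,1,1,1,1,1,1,1,1,1,1,1,1,1).

Now H_k = ker ∂_k / im ∂_{k+1}, so:

  H_0: rank C_0 − rank ∂_1 = 8 − 7 = 1, and the invariant factors of ∂_1 are all 1, so H_0 = Z.
  H_1: rank ker ∂_1 − rank ∂_2 = (24 − 7) − 15 = 2, and the invariant factors of ∂_2 are all 1, so H_1 = Z^2.
  H_2: rank ker ∂_2 − rank ∂_3 = (16 − 15) − 0 = 1, and there is no ∂_3, so H_2 = Z.

H_0 ≅ Z,  H_1 ≅ Z^2,  H_2 ≅ Z.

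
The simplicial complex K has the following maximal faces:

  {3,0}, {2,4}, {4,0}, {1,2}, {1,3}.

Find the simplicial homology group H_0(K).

Order the vertices as 0 < 1 < 2 < 3 < 4. Listing each simplex with vertices in this order, K has dimension 1 with simplices:

  0-simplices (5): [0], [1], [2], [3], [4]
  1-simplices (5): [0,3], [0,4], [1,2], [1,3], [2,4]

giving chain groups C_0 ≅ Z^5, C_1 ≅ Z^5.

Boundary ∂_1: C_1 → C_0 is given by ∂[p,q] = [q] − [p].
The resulting 5×5 matrix has rank 4, and its Smith normal form has invariant factors (1,1,1,1).

Reading off H_k = ker ∂_k / im ∂_{k+1}:

  H_0: rank C_0 − rank ∂_1 = 5 − 4 = 1, and the invariant factors of ∂_1 are all 1, so H_0 ≅ Z.

H_0 ≅ Z.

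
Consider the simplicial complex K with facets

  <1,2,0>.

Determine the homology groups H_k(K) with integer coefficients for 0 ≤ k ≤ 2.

H_0 ≅ Z,  H_1 = 0,  H_2 = 0.

We work with the vertex ordering 0 < 1 < 2. The simplices of K, each written with vertices in increasing order, are:

  0-simplices (3): [0], [1], [2]
  1-simplices (3): [0,1], [0,2], [1,2]
  2-simplices (1): [0,1,2]

so the chain groups are C_0 ≅ Z^3, C_1 ≅ Z^3, C_2 ≅ Z^1.

∂_1: C_1 → C_0 is given by ∂[p,q] = [q] − [p]. For instance
  ∂[1,2] = [2] − [1].
As a 3×3 matrix over Z this has rank 2, with invariant factors (1,1).

Boundary ∂_2: C_2 → C_1 acts by ∂[p,q,r] = [q,r] − [p,r] + [p,q]. For instance
  ∂[0,1,2] = [1,2] − [0,2] + [0,1].
This gives a 3×1 integer matrix of rank 1; reducing to Smith normal form yields diagonal entries (1).

Reading off H_k = ker ∂_k / im ∂_{k+1}:

  H_0: rank C_0 − rank ∂_1 = 3 − 2 = 1, and the invariant factors of ∂_1 are all 1, so H_0 = Z.
  H_1: rank ker ∂_1 − rank ∂_2 = (3 − 2) − 1 = 0, and the invariant factors of ∂_2 are all 1, so H_1 = 0.
  H_2: rank ker ∂_2 − rank ∂_3 = (1 − 1) − 0 = 0, and there is no ∂_3, so H_2 = 0.

As a check, the Euler characteristic is 3 − 3 + 1 = 1, which agrees with 1 − 0 + 0 = 1.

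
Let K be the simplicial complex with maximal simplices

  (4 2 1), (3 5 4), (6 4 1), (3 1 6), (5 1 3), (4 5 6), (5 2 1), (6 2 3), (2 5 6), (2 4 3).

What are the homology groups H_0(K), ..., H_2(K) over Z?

We work with the vertex ordering 1 < 2 < 3 < 4 < 5 < 6. The simplices of K, each written with vertices in increasing order, are:

  0-simplices (6): [1], [2], [3], [4], [5], [6]
  1-simplices (15): [1,2], [1,3], [1,4], [1,5], [1,6], [2,3], [2,4], [2,5], [2,6], [3,4], [3,5], [3,6], [4,5], [4,6], [5,6]
  2-simplices (10): [1,2,4], [1,2,5], [1,3,5], [1,3,6], [1,4,6], [2,3,4], [2,3,6], [2,5,6], [3,4,5], [4,5,6]

so the chain groups are C_0 ≅ Z^6, C_1 ≅ Z^15, C_2 ≅ Z^10.

The boundary map ∂_1: C_1 → C_0 is given by ∂[p,q] = [q] − [p]. For instance
  ∂[3,4] = [4] − [3].
As a 6×15 matrix over Z this has rank 5, with invariant factors (1,1,1,1,1).

The boundary map ∂_2: C_2 → C_1 maps a triangle to the signed sum of its edges. For instance
  ∂[1,3,5] = [3,5] − [1,5] + [1,3],
  ∂[4,5,6] = [5,6] − [4,6] + [4,5].
The 15×10 boundary matrix has rank 10 and Smith normal form diag(1,1,1,1,1,1,1,1,1,2).

Computing H_k = (kernel of ∂_k) / (image of ∂_{k+1}):

  H_0: rank C_0 − rank ∂_1 = 6 − 5 = 1, and the invariant factors of ∂_1 are all 1, so H_0 = Z.
  H_1: rank ker ∂_1 − rank ∂_2 = (15 − 5) − 10 = 0, and ∂_2 has invariant factor 2 > 1, so H_1 = Z/2.
  H_2: rank ker ∂_2 − rank ∂_3 = (10 − 10) − 0 = 0, and there is no ∂_3, so H_2 = 0.

(K is a triangulation of the real projective plane RP^2.)

H_0 ≅ Z,  H_1 ≅ Z/2,  H_2 = 0.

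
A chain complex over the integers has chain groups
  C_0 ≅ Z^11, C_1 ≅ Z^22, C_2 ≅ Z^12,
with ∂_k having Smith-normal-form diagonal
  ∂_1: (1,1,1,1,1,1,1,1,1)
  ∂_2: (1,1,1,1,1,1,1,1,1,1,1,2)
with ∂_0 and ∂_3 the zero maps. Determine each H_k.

H_0 ≅ Z^2,  H_1 ≅ Z ⊕ Z_2,  H_2 = 0.

H_0: b_0 = 11 − 0 − 9 = 2; torsion from ∂_1 factors > 1: none. So H_0 ≅ Z^2.
H_1: b_1 = 22 − 9 − 12 = 1; torsion from ∂_2 factors > 1: [2]. So H_1 ≅ Z ⊕ Z_2.
H_2: b_2 = 12 − 12 − 0 = 0; torsion from ∂_3 factors > 1: none. So H_2 ≅ 0.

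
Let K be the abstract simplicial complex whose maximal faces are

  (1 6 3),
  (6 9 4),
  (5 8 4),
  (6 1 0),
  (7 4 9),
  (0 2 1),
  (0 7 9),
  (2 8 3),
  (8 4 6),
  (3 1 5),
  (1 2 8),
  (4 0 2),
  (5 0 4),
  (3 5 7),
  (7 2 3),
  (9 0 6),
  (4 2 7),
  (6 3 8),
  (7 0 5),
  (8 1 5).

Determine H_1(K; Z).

H_1 ≅ Z ⊕ Z/2Z.

Order the vertices as 0 < 1 < 2 < 3 < 4 < 5 < 6 < 7 < 8 < 9. Listing each simplex with vertices in this order, K has dimension 2 with simplices:

  0-simplices (10): [0], [1], [2], [3], [4], [5], [6], [7], [8], [9]
  1-simplices (30): (30 of them)
  2-simplices (20): (20 of them)

giving chain groups C_0 ≅ Z^10, C_1 ≅ Z^30, C_2 ≅ Z^20.

The boundary map ∂_1: C_1 → C_0 sends each edge [p,q] (with p < q) to q − p. For instance
  ∂[2,3] = [3] − [2].
This gives a 10×30 integer matrix of rank 9; reducing to Smith normal form yields diagonal entries (1,1,1,1,1,1,1,1,1).

The boundary map ∂_2: C_2 → C_1 maps a triangle to the signed sum of its edges. For instance
  ∂[0,6,9] = [6,9] − [0,9] + [0,6],
  ∂[4,6,9] = [6,9] − [4,9] + [4,6].
As a 30×20 matrix over Z this has rank 20, with invariant factors (1,1,1,1,1,1,1,1,1,1,1,1,1,1,1,1,1,1,1,2).

Computing H_k = (kernel of ∂_k) / (image of ∂_{k+1}):

  H_1: rank ker ∂_1 − rank ∂_2 = (30 − 9) − 20 = 1, and ∂_2 has invariant factor 2 > 1, so H_1 = Z ⊕ Z/2Z.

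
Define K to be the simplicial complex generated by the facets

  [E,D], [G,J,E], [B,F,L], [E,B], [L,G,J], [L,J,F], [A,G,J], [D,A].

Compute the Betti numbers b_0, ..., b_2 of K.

b_0 = 1, b_1 = 2, b_2 = 0.

Take the total order A < B < D < E < F < G < J < L on the vertex set. Then K (dimension 2) consists of the simplices:

  0-simplices (8): A, B, D, E, F, G, J, L
  1-simplices (14): AD, AG, AJ, BE, BF, BL, DE, EG, EJ, FJ, FL, GJ, GL, JL
  2-simplices (5): AGJ, BFL, EGJ, FJL, GJL

Hence C_0 ≅ Z^8, C_1 ≅ Z^14, C_2 ≅ Z^5.

∂_1: C_1 → C_0 is given by ∂[p,q] = [q] − [p]. For instance
  ∂JL = L − J.
The 8×14 boundary matrix has rank 7 and Smith normal form diag(1,1,1,1,1,1,1).

The boundary map ∂_2: C_2 → C_1 acts by ∂[p,q,r] = [q,r] − [p,r] + [p,q]. For instance
  ∂AGJ = GJ − AJ + AG,
  ∂EGJ = GJ − EJ + EG.
As a 14×5 matrix over Z this has rank 5, with invariant factors (1,1,1,1,1).

From H_k ≅ ker(∂_k) / im(∂_{k+1}) we obtain:

  H_0: rank C_0 − rank ∂_1 = 8 − 7 = 1, and the invariant factors of ∂_1 are all 1, so H_0 ≅ Z.
  H_1: rank ker ∂_1 − rank ∂_2 = (14 − 7) − 5 = 2, and the invariant factors of ∂_2 are all 1, so H_1 ≅ Z^2.
  H_2: rank ker ∂_2 − rank ∂_3 = (5 − 5) − 0 = 0, and there is no ∂_3, so H_2 ≅ 0.

As a check, the Euler characteristic is 8 − 14 + 5 = -1, which agrees with 1 − 2 + 0 = -1.

Hence the Betti numbers are b_0 = 1, b_1 = 2, b_2 = 0.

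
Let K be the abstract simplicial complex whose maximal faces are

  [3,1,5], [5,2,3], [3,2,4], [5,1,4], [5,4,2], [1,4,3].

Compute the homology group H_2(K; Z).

H_2 ≅ Z.

K has 5 vertices, 9 edges, 6 triangles.
rank ∂_2 = 5, rank ∂_3 = 0 ⇒ b_2 = 6 − 5 − 0 = 1. So H_2 ≅ Z.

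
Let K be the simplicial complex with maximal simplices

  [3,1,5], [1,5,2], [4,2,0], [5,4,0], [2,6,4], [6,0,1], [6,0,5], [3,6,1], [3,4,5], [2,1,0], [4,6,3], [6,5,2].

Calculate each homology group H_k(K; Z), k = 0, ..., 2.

Take the total order 0 < 1 < 2 < 3 < 4 < 5 < 6 on the vertex set. Then K (dimension 2) consists of the simplices:

  0-simplices (7): [0], [1], [2], [3], [4], [5], [6]
  1-simplices (18): [0,1], [0,2], [0,4], [0,5], [0,6], [1,2], [1,3], [1,5], [1,6], [2,4], [2,5], [2,6], [3,4], [3,5], [3,6], [4,5], [4,6], [5,6]
  2-simplices (12): [0,1,2], [0,1,6], [0,2,4], [0,4,5], [0,5,6], [1,2,5], [1,3,5], [1,3,6], [2,4,6], [2,5,6], [3,4,5], [3,4,6]

so the chain groups are C_0 ≅ Z^7, C_1 ≅ Z^18, C_2 ≅ Z^12.

Boundary ∂_1: C_1 → C_0 sends each edge [p,q] (with p < q) to q − p.
The 7×18 boundary matrix has rank 6 and Smith normal form diag(1,1,1,1,1,1).

The boundary map ∂_2: C_2 → C_1 acts by ∂[p,q,r] = [q,r] − [p,r] + [p,q]. For instance
  ∂[0,2,4] = [2,4] − [0,4] + [0,2],
  ∂[0,4,5] = [4,5] − [0,5] + [0,4].
The 18×12 boundary matrix has rank 12 and Smith normal form diag(1,1,1,1,1,1,1,1,1,1,1,2).

Now H_k = ker ∂_k / im ∂_{k+1}, so:

  H_0: rank C_0 − rank ∂_1 = 7 − 6 = 1, and the invariant factors of ∂_1 are all 1, so H_0 ≅ Z.
  H_1: rank ker ∂_1 − rank ∂_2 = (18 − 6) − 12 = 0, and ∂_2 has invariant factor 2 > 1, so H_1 ≅ Z/2.
  H_2: rank ker ∂_2 − rank ∂_3 = (12 − 12) − 0 = 0, and there is no ∂_3, so H_2 ≅ 0.

(K is a triangulation of the real projective plane RP^2.)

H_0 = Z,  H_1 = Z/2,  H_2 = 0.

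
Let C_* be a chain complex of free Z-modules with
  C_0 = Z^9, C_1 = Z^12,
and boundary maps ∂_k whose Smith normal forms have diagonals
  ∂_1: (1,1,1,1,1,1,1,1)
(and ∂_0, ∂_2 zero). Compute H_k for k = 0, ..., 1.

H_0: b_0 = 9 − 0 − 8 = 1; torsion from ∂_1 factors > 1: none. So H_0 = Z.
H_1: b_1 = 12 − 8 − 0 = 4; torsion from ∂_2 factors > 1: none. So H_1 = Z^4.

H_0 = Z,  H_1 = Z^4.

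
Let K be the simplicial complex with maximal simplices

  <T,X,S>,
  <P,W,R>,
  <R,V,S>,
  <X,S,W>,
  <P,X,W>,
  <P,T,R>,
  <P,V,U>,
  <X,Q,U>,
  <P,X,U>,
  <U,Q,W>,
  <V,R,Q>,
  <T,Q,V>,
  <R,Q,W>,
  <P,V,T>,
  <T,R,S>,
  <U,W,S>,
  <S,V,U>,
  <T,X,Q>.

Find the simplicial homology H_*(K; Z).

H_0 ≅ Z,  H_1 ≅ Z ⊕ Z/2,  H_2 = 0.

We work with the vertex ordering P < Q < R < S < T < U < V < W < X. The simplices of K, each written with vertices in increasing order, are:

  0-simplices (9): P, Q, R, S, T, U, V, W, X
  1-simplices (27): PR, PT, PU, PV, PW, PX, QR, QT, QU, QV, QW, QX, RS, RT, RV, RW, ST, SU, SV, SW, SX, TV, TX, UV, UW, UX, WX
  2-simplices (18): PRT, PRW, PTV, PUV, PUX, PWX, QRV, QRW, QTV, QTX, QUW, QUX, RST, RSV, STX, SUV, SUW, SWX

Hence C_0 ≅ Z^9, C_1 ≅ Z^27, C_2 ≅ Z^18.

∂_1: C_1 → C_0 is given by ∂[p,q] = [q] − [p].
As a 9×27 matrix over Z this has rank 8, with invariant factors (1,1,1,1,1,1,1,1).

Boundary ∂_2: C_2 → C_1 sends each 2-simplex [p,q,r] to [q,r] − [p,r] + [p,q]. For instance
  ∂QUX = UX − QX + QU,
  ∂SUW = UW − SW + SU.
As a 27×18 matrix over Z this has rank 18, with invariant factors (1,1,1,1,1,1,1,1,1,1,1,1,1,1,1,1,1,2).

Now H_k = ker ∂_k / im ∂_{k+1}, so:

  H_0: rank C_0 − rank ∂_1 = 9 − 8 = 1, and the invariant factors of ∂_1 are all 1, so H_0 = Z.
  H_1: rank ker ∂_1 − rank ∂_2 = (27 − 8) − 18 = 1, and ∂_2 has invariant factor 2 > 1, so H_1 = Z ⊕ Z/2.
  H_2: rank ker ∂_2 − rank ∂_3 = (18 − 18) − 0 = 0, and there is no ∂_3, so H_2 = 0.

As a check, the Euler characteristic is 9 − 27 + 18 = 0, which agrees with 1 − 1 + 0 = 0.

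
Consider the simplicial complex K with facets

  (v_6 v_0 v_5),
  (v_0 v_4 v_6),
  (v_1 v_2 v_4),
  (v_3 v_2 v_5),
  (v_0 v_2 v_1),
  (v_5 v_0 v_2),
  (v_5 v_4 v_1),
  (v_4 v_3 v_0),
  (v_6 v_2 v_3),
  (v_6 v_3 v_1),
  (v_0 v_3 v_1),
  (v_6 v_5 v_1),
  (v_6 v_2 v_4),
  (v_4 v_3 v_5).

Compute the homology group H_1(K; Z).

H_1 ≅ Z^2.

Order the vertices as v_0 < v_1 < v_2 < v_3 < v_4 < v_5 < v_6. Listing each simplex with vertices in this order, K has dimension 2 with simplices:

  0-simplices (7): [v_0], [v_1], [v_2], [v_3], [v_4], [v_5], [v_6]
  1-simplices (21): (21 of them)
  2-simplices (14): (14 of them)

Hence C_0 ≅ Z^7, C_1 ≅ Z^21, C_2 ≅ Z^14.

The boundary map ∂_1: C_1 → C_0 maps an edge to its endpoints' difference, ∂[p,q] = q − p.
The resulting 7×21 matrix has rank 6, and its Smith normal form has invariant factors (1,1,1,1,1,1).

∂_2: C_2 → C_1 acts by ∂[p,q,r] = [q,r] − [p,r] + [p,q]. For instance
  ∂[v_2,v_3,v_6] = [v_3,v_6] − [v_2,v_6] + [v_2,v_3],
  ∂[v_1,v_2,v_4] = [v_2,v_4] − [v_1,v_4] + [v_1,v_2].
As a 21×14 matrix over Z this has rank 13, with invariant factors (1,1,1,1,1,1,1,1,1,1,1,1,1).

Computing H_k = (kernel of ∂_k) / (image of ∂_{k+1}):

  H_1: rank ker ∂_1 − rank ∂_2 = (21 − 6) − 13 = 2, and the invariant factors of ∂_2 are all 1, so H_1 ≅ Z^2.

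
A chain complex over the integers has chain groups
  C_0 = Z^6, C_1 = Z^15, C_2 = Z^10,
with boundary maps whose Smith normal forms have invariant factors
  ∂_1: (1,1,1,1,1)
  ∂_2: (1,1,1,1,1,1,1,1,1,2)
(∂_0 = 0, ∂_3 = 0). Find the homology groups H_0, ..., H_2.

H_0: b_0 = 6 − 0 − 5 = 1; torsion from ∂_1 factors > 1: none. So H_0 = Z.
H_1: b_1 = 15 − 5 − 10 = 0; torsion from ∂_2 factors > 1: [2]. So H_1 = Z/2.
H_2: b_2 = 10 − 10 − 0 = 0; torsion from ∂_3 factors > 1: none. So H_2 = 0.

H_0 = Z,  H_1 = Z/2,  H_2 = 0.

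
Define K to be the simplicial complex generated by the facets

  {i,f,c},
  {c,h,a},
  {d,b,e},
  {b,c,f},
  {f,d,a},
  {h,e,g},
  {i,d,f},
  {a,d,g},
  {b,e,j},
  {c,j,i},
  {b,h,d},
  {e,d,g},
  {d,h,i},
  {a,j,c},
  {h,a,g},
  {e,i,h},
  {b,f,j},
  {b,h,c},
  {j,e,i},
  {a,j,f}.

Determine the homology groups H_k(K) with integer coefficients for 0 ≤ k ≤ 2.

Fix the vertex order a < b < c < d < e < f < g < h < i < j and write every simplex with vertices in increasing order. Then dim K = 2 and the simplices of K are:

  0-simplices (10): a, b, c, d, e, f, g, h, i, j
  1-simplices (30): ac, ad, af, ag, ah, aj, bc, bd, be, bf, bh, bj, cf, ch, ci, cj, de, df, dg, dh, di, eg, eh, ei, ej, fi, fj, gh, hi, ij
  2-simplices (20): ach, acj, adf, adg, afj, agh, bcf, bch, bde, bdh, bej, bfj, cfi, cij, deg, dfi, dhi, egh, ehi, eij

Hence C_0 ≅ Z^10, C_1 ≅ Z^30, C_2 ≅ Z^20.

The boundary map ∂_1: C_1 → C_0 maps an edge to its endpoints' difference, ∂[p,q] = q − p.
This gives a 10×30 integer matrix of rank 9; reducing to Smith normal form yields diagonal entries (1,1,1,1,1,1,1,1,1).

∂_2: C_2 → C_1 acts by ∂[p,q,r] = [q,r] − [p,r] + [p,q]. For instance
  ∂adg = dg − ag + ad,
  ∂egh = gh − eh + eg.
This gives a 30×20 integer matrix of rank 20; reducing to Smith normal form yields diagonal entries (1,1,1,1,1,1,1,1,1,1,1,1,1,1,1,1,1,1,1,2).

Computing H_k = (kernel of ∂_k) / (image of ∂_{k+1}):

  H_0: rank C_0 − rank ∂_1 = 10 − 9 = 1, and the invariant factors of ∂_1 are all 1, so H_0 ≅ Z.
  H_1: rank ker ∂_1 − rank ∂_2 = (30 − 9) − 20 = 1, and ∂_2 has invariant factor 2 > 1, so H_1 ≅ Z ⊕ Z/2Z.
  H_2: rank ker ∂_2 − rank ∂_3 = (20 − 20) − 0 = 0, and there is no ∂_3, so H_2 ≅ 0.

As a check, the Euler characteristic is 10 − 30 + 20 = 0, which agrees with 1 − 1 + 0 = 0.
(K is a triangulation of the Klein bottle.)

H_0 = Z,  H_1 = Z ⊕ Z/2Z,  H_2 = 0.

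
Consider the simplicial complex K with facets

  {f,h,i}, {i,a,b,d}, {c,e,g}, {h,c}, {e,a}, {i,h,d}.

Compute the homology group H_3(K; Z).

H_3 = 0.

Order the vertices as a < b < c < d < e < f < g < h < i. Listing each simplex with vertices in this order, K has dimension 3 with simplices:

  0-simplices (9): a, b, c, d, e, f, g, h, i
  1-simplices (15): ab, ad, ae, ai, bd, bi, ce, cg, ch, dh, di, eg, fh, fi, hi
  2-simplices (7): abd, abi, adi, bdi, ceg, dhi, fhi
  3-simplices (1): abdi

so the chain groups are C_0 ≅ Z^9, C_1 ≅ Z^15, C_2 ≅ Z^7, C_3 ≅ Z^1.

The boundary map ∂_1: C_1 → C_0 maps an edge to its endpoints' difference, ∂[p,q] = q − p. For instance
  ∂eg = g − e.
The 9×15 boundary matrix has rank 8 and Smith normal form diag(1,1,1,1,1,1,1,1).

The boundary map ∂_2: C_2 → C_1 acts by ∂[p,q,r] = [q,r] − [p,r] + [p,q]. For instance
  ∂bdi = di − bi + bd,
  ∂fhi = hi − fi + fh.
The resulting 15×7 matrix has rank 6, and its Smith normal form has invariant factors (1,1,1,1,1,1).

Boundary ∂_3: C_3 → C_2 sends each 3-simplex σ to the alternating sum Σ_i (−1)^i (σ with its i-th vertex removed). For instance
  ∂abdi = bdi − adi + abi − abd.
The 7×1 boundary matrix has rank 1 and Smith normal form diag(1).

Computing H_k = (kernel of ∂_k) / (image of ∂_{k+1}):

  H_3: rank ker ∂_3 − rank ∂_4 = (1 − 1) − 0 = 0, and there is no ∂_4, so H_3 ≅ 0.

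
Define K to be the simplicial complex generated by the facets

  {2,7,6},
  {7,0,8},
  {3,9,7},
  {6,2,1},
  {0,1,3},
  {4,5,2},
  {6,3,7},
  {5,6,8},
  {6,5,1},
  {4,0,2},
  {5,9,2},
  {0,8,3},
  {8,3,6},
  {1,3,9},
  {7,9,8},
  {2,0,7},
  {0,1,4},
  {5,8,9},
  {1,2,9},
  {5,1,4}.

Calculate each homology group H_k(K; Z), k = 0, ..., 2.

H_0 ≅ Z,  H_1 ≅ Z ⊕ Z/2Z,  H_2 = 0.

Take the total order 0 < 1 < 2 < 3 < 4 < 5 < 6 < 7 < 8 < 9 on the vertex set. Then K (dimension 2) consists of the simplices:

  0-simplices (10): [0], [1], [2], [3], [4], [5], [6], [7], [8], [9]
  1-simplices (30): (30 of them)
  2-simplices (20): (20 of them)

giving chain groups C_0 ≅ Z^10, C_1 ≅ Z^30, C_2 ≅ Z^20.

The boundary map ∂_1: C_1 → C_0 is given by ∂[p,q] = [q] − [p]. For instance
  ∂[1,6] = [6] − [1].
As a 10×30 matrix over Z this has rank 9, with invariant factors (1,1,1,1,1,1,1,1,1).

The boundary map ∂_2: C_2 → C_1 maps a triangle to the signed sum of its edges. For instance
  ∂[2,4,5] = [4,5] − [2,5] + [2,4],
  ∂[5,6,8] = [6,8] − [5,8] + [5,6].
The resulting 30×20 matrix has rank 20, and its Smith normal form has invariant factors (1,1,1,1,1,1,1,1,1,1,1,1,1,1,1,1,1,1,1,2).

From H_k ≅ ker(∂_k) / im(∂_{k+1}) we obtain:

  H_0: rank C_0 − rank ∂_1 = 10 − 9 = 1, and the invariant factors of ∂_1 are all 1, so H_0 ≅ Z.
  H_1: rank ker ∂_1 − rank ∂_2 = (30 − 9) − 20 = 1, and ∂_2 has invariant factor 2 > 1, so H_1 ≅ Z ⊕ Z/2Z.
  H_2: rank ker ∂_2 − rank ∂_3 = (20 − 20) − 0 = 0, and there is no ∂_3, so H_2 ≅ 0.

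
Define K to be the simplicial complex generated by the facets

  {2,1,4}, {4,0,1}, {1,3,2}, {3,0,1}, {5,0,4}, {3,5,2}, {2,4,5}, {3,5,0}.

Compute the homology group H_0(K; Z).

H_0 ≅ Z.

K has 6 vertices, 12 edges, 8 triangles.
rank ∂_0 = 0, rank ∂_1 = 5 ⇒ b_0 = 6 − 0 − 5 = 1; all invariant factors of ∂_1 are 1 so no torsion. So H_0 ≅ Z.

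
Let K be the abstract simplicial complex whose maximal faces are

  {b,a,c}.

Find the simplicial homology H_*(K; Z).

Order the vertices as a < b < c. Listing each simplex with vertices in this order, K has dimension 2 with simplices:

  0-simplices (3): a, b, c
  1-simplices (3): ab, ac, bc
  2-simplices (1): abc

giving chain groups C_0 ≅ Z^3, C_1 ≅ Z^3, C_2 ≅ Z^1.

∂_1: C_1 → C_0 sends each edge [p,q] (with p < q) to q − p.
As a 3×3 matrix over Z this has rank 2, with invariant factors (1,1).

The boundary map ∂_2: C_2 → C_1 maps a triangle to the signed sum of its edges. For instance
  ∂abc = bc − ac + ab.
The 3×1 boundary matrix has rank 1 and Smith normal form diag(1).

Reading off H_k = ker ∂_k / im ∂_{k+1}:

  H_0: rank C_0 − rank ∂_1 = 3 − 2 = 1, and the invariant factors of ∂_1 are all 1, so H_0 = Z.
  H_1: rank ker ∂_1 − rank ∂_2 = (3 − 2) − 1 = 0, and the invariant factors of ∂_2 are all 1, so H_1 = 0.
  H_2: rank ker ∂_2 − rank ∂_3 = (1 − 1) − 0 = 0, and there is no ∂_3, so H_2 = 0.

H_0 ≅ Z,  H_1 = 0,  H_2 = 0.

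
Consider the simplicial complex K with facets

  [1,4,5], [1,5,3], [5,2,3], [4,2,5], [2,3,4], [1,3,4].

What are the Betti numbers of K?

Take the total order 1 < 2 < 3 < 4 < 5 on the vertex set. Then K (dimension 2) consists of the simplices:

  0-simplices (5): [1], [2], [3], [4], [5]
  1-simplices (9): [1,3], [1,4], [1,5], [2,3], [2,4], [2,5], [3,4], [3,5], [4,5]
  2-simplices (6): [1,3,4], [1,3,5], [1,4,5], [2,3,4], [2,3,5], [2,4,5]

Hence C_0 ≅ Z^5, C_1 ≅ Z^9, C_2 ≅ Z^6.

∂_1: C_1 → C_0 maps an edge to its endpoints' difference, ∂[p,q] = q − p. For instance
  ∂[1,5] = [5] − [1].
This gives a 5×9 integer matrix of rank 4; reducing to Smith normal form yields diagonal entries (1,1,1,1).

Boundary ∂_2: C_2 → C_1 sends each 2-simplex [p,q,r] to [q,r] − [p,r] + [p,q]. For instance
  ∂[2,4,5] = [4,5] − [2,5] + [2,4],
  ∂[1,3,4] = [3,4] − [1,4] + [1,3].
As a 9×6 matrix over Z this has rank 5, with invariant factors (1,1,1,1,1).

From H_k ≅ ker(∂_k) / im(∂_{k+1}) we obtain:

  H_0: rank C_0 − rank ∂_1 = 5 − 4 = 1, and the invariant factors of ∂_1 are all 1, so H_0 ≅ Z.
  H_1: rank ker ∂_1 − rank ∂_2 = (9 − 4) − 5 = 0, and the invariant factors of ∂_2 are all 1, so H_1 ≅ 0.
  H_2: rank ker ∂_2 − rank ∂_3 = (6 − 5) − 0 = 1, and there is no ∂_3, so H_2 ≅ Z.

(K is a triangulation of the 2-sphere S^2.)

Hence the Betti numbers are b_0 = 1, b_1 = 0, b_2 = 1.

b_0 = 1, b_1 = 0, b_2 = 1.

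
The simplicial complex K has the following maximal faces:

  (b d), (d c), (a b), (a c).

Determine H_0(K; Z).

Fix the vertex order a < b < c < d and write every simplex with vertices in increasing order. Then dim K = 1 and the simplices of K are:

  0-simplices (4): a, b, c, d
  1-simplices (4): ab, ac, bd, cd

giving chain groups C_0 ≅ Z^4, C_1 ≅ Z^4.

The boundary map ∂_1: C_1 → C_0 sends each edge [p,q] (with p < q) to q − p. For instance
  ∂bd = d − b.
This gives a 4×4 integer matrix of rank 3; reducing to Smith normal form yields diagonal entries (1,1,1).

From H_k ≅ ker(∂_k) / im(∂_{k+1}) we obtain:

  H_0: rank C_0 − rank ∂_1 = 4 − 3 = 1, and the invariant factors of ∂_1 are all 1, so H_0 ≅ Z.

H_0 = Z.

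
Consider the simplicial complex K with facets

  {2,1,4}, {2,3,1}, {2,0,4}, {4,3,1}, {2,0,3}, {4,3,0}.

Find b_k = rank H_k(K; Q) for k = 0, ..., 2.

Fix the vertex order 0 < 1 < 2 < 3 < 4 and write every simplex with vertices in increasing order. Then dim K = 2 and the simplices of K are:

  0-simplices (5): [0], [1], [2], [3], [4]
  1-simplices (9): [0,2], [0,3], [0,4], [1,2], [1,3], [1,4], [2,3], [2,4], [3,4]
  2-simplices (6): [0,2,3], [0,2,4], [0,3,4], [1,2,3], [1,2,4], [1,3,4]

giving chain groups C_0 ≅ Z^5, C_1 ≅ Z^9, C_2 ≅ Z^6.

The boundary map ∂_1: C_1 → C_0 sends each edge [p,q] (with p < q) to q − p.
As a 5×9 matrix over Z this has rank 4, with invariant factors (1,1,1,1).

The boundary map ∂_2: C_2 → C_1 acts by ∂[p,q,r] = [q,r] − [p,r] + [p,q]. For instance
  ∂[0,3,4] = [3,4] − [0,4] + [0,3],
  ∂[1,2,4] = [2,4] − [1,4] + [1,2].
The resulting 9×6 matrix has rank 5, and its Smith normal form has invariant factors (1,1,1,1,1).

Reading off H_k = ker ∂_k / im ∂_{k+1}:

  H_0: rank C_0 − rank ∂_1 = 5 − 4 = 1, and the invariant factors of ∂_1 are all 1, so H_0 ≅ Z.
  H_1: rank ker ∂_1 − rank ∂_2 = (9 − 4) − 5 = 0, and the invariant factors of ∂_2 are all 1, so H_1 ≅ 0.
  H_2: rank ker ∂_2 − rank ∂_3 = (6 − 5) − 0 = 1, and there is no ∂_3, so H_2 ≅ Z.

(K is a triangulation of the 2-sphere S^2.)

Hence the Betti numbers are b_0 = 1, b_1 = 0, b_2 = 1.

b_0 = 1, b_1 = 0, b_2 = 1.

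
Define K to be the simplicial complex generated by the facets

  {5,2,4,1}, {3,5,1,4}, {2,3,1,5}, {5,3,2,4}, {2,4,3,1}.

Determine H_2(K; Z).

Fix the vertex order 1 < 2 < 3 < 4 < 5 and write every simplex with vertices in increasing order. Then dim K = 3 and the simplices of K are:

  0-simplices (5): [1], [2], [3], [4], [5]
  1-simplices (10): [1,2], [1,3], [1,4], [1,5], [2,3], [2,4], [2,5], [3,4], [3,5], [4,5]
  2-simplices (10): [1,2,3], [1,2,4], [1,2,5], [1,3,4], [1,3,5], [1,4,5], [2,3,4], [2,3,5], [2,4,5], [3,4,5]
  3-simplices (5): [1,2,3,4], [1,2,3,5], [1,2,4,5], [1,3,4,5], [2,3,4,5]

so the chain groups are C_0 ≅ Z^5, C_1 ≅ Z^10, C_2 ≅ Z^10, C_3 ≅ Z^5.

∂_1: C_1 → C_0 maps an edge to its endpoints' difference, ∂[p,q] = q − p.
The 5×10 boundary matrix has rank 4 and Smith normal form diag(1,1,1,1).

Boundary ∂_2: C_2 → C_1 sends each 2-simplex [p,q,r] to [q,r] − [p,r] + [p,q]. For instance
  ∂[1,3,5] = [3,5] − [1,5] + [1,3],
  ∂[1,2,3] = [2,3] − [1,3] + [1,2].
The 10×10 boundary matrix has rank 6 and Smith normal form diag(1,1,1,1,1,1).

The boundary map ∂_3: C_3 → C_2 sends each 3-simplex σ to the alternating sum Σ_i (−1)^i (σ with its i-th vertex removed). For instance
  ∂[2,3,4,5] = [3,4,5] − [2,4,5] + [2,3,5] − [2,3,4],
  ∂[1,2,3,4] = [2,3,4] − [1,3,4] + [1,2,4] − [1,2,3].
As a 10×5 matrix over Z this has rank 4, with invariant factors (1,1,1,1).

From H_k ≅ ker(∂_k) / im(∂_{k+1}) we obtain:

  H_2: rank ker ∂_2 − rank ∂_3 = (10 − 6) − 4 = 0, and the invariant factors of ∂_3 are all 1, so H_2 = 0.

H_2 = 0.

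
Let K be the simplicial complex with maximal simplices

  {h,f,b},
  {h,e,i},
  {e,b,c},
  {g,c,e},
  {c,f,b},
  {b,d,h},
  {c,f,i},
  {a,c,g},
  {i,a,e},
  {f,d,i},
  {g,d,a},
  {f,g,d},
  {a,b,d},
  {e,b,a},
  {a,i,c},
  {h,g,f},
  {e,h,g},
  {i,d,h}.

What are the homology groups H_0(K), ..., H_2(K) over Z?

H_0 ≅ Z,  H_1 ≅ Z ⊕ Z_2,  H_2 = 0.

Order the vertices as a < b < c < d < e < f < g < h < i. Listing each simplex with vertices in this order, K has dimension 2 with simplices:

  0-simplices (9): a, b, c, d, e, f, g, h, i
  1-simplices (27): ab, ac, ad, ae, ag, ai, bc, bd, be, bf, bh, ce, cf, cg, ci, df, dg, dh, di, eg, eh, ei, fg, fh, fi, gh, hi
  2-simplices (18): abd, abe, acg, aci, adg, aei, bce, bcf, bdh, bfh, ceg, cfi, dfg, dfi, dhi, egh, ehi, fgh

so the chain groups are C_0 ≅ Z^9, C_1 ≅ Z^27, C_2 ≅ Z^18.

The boundary map ∂_1: C_1 → C_0 maps an edge to its endpoints' difference, ∂[p,q] = q − p.
This gives a 9×27 integer matrix of rank 8; reducing to Smith normal form yields diagonal entries (1,1,1,1,1,1,1,1).

∂_2: C_2 → C_1 maps a triangle to the signed sum of its edges. For instance
  ∂cfi = fi − ci + cf,
  ∂abe = be − ae + ab.
As a 27×18 matrix over Z this has rank 18, with invariant factors (1,1,1,1,1,1,1,1,1,1,1,1,1,1,1,1,1,2).

Now H_k = ker ∂_k / im ∂_{k+1}, so:

  H_0: rank C_0 − rank ∂_1 = 9 − 8 = 1, and the invariant factors of ∂_1 are all 1, so H_0 = Z.
  H_1: rank ker ∂_1 − rank ∂_2 = (27 − 8) − 18 = 1, and ∂_2 has invariant factor 2 > 1, so H_1 = Z ⊕ Z_2.
  H_2: rank ker ∂_2 − rank ∂_3 = (18 − 18) − 0 = 0, and there is no ∂_3, so H_2 = 0.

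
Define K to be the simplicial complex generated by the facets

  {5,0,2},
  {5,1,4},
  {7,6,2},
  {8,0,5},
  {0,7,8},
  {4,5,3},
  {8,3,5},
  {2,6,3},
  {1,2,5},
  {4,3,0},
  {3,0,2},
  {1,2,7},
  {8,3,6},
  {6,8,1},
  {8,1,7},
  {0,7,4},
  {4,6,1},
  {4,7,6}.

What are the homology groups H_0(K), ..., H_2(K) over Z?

H_0 ≅ Z,  H_1 ≅ Z ⊕ Z/2,  H_2 = 0.

Order the vertices as 0 < 1 < 2 < 3 < 4 < 5 < 6 < 7 < 8. Listing each simplex with vertices in this order, K has dimension 2 with simplices:

  0-simplices (9): [0], [1], [2], [3], [4], [5], [6], [7], [8]
  1-simplices (27): (27 of them)
  2-simplices (18): [0,2,3], [0,2,5], [0,3,4], [0,4,7], [0,5,8], [0,7,8], [1,2,5], [1,2,7], [1,4,5], [1,4,6], [1,6,8], [1,7,8], [2,3,6], [2,6,7], [3,4,5], [3,5,8], [3,6,8], [4,6,7]

Hence C_0 ≅ Z^9, C_1 ≅ Z^27, C_2 ≅ Z^18.

Boundary ∂_1: C_1 → C_0 sends each edge [p,q] (with p < q) to q − p. For instance
  ∂[4,5] = [5] − [4].
The 9×27 boundary matrix has rank 8 and Smith normal form diag(1,1,1,1,1,1,1,1).

The boundary map ∂_2: C_2 → C_1 maps a triangle to the signed sum of its edges. For instance
  ∂[0,5,8] = [5,8] − [0,8] + [0,5],
  ∂[1,4,5] = [4,5] − [1,5] + [1,4].
The resulting 27×18 matrix has rank 18, and its Smith normal form has invariant factors (1,1,1,1,1,1,1,1,1,1,1,1,1,1,1,1,1,2).

Computing H_k = (kernel of ∂_k) / (image of ∂_{k+1}):

  H_0: rank C_0 − rank ∂_1 = 9 − 8 = 1, and the invariant factors of ∂_1 are all 1, so H_0 ≅ Z.
  H_1: rank ker ∂_1 − rank ∂_2 = (27 − 8) − 18 = 1, and ∂_2 has invariant factor 2 > 1, so H_1 ≅ Z ⊕ Z/2.
  H_2: rank ker ∂_2 − rank ∂_3 = (18 − 18) − 0 = 0, and there is no ∂_3, so H_2 ≅ 0.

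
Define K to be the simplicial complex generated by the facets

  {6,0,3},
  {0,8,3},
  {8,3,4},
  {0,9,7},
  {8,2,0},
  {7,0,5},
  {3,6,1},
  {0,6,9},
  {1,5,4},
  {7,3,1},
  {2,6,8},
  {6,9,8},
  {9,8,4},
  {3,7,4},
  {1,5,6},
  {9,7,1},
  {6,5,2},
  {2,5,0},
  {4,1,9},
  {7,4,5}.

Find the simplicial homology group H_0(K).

H_0 ≅ Z.

Fix the vertex order 0 < 1 < 2 < 3 < 4 < 5 < 6 < 7 < 8 < 9 and write every simplex with vertices in increasing order. Then dim K = 2 and the simplices of K are:

  0-simplices (10): [0], [1], [2], [3], [4], [5], [6], [7], [8], [9]
  1-simplices (30): (30 of them)
  2-simplices (20): (20 of them)

giving chain groups C_0 ≅ Z^10, C_1 ≅ Z^30, C_2 ≅ Z^20.

Boundary ∂_1: C_1 → C_0 sends each edge [p,q] (with p < q) to q − p.
The resulting 10×30 matrix has rank 9, and its Smith normal form has invariant factors (1,1,1,1,1,1,1,1,1).

∂_2: C_2 → C_1 acts by ∂[p,q,r] = [q,r] − [p,r] + [p,q]. For instance
  ∂[3,4,8] = [4,8] − [3,8] + [3,4],
  ∂[1,3,7] = [3,7] − [1,7] + [1,3].
As a 30×20 matrix over Z this has rank 20, with invariant factors (1,1,1,1,1,1,1,1,1,1,1,1,1,1,1,1,1,1,1,2).

Reading off H_k = ker ∂_k / im ∂_{k+1}:

  H_0: rank C_0 − rank ∂_1 = 10 − 9 = 1, and the invariant factors of ∂_1 are all 1, so H_0 = Z.

(K is a triangulation of the Klein bottle.)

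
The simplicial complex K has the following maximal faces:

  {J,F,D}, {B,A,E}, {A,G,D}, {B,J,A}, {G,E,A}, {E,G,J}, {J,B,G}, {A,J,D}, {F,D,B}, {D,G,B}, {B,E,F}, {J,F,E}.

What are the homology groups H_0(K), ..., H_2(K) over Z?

H_0 ≅ Z,  H_1 ≅ Z/2,  H_2 = 0.

Fix the vertex order A < B < D < E < F < G < J and write every simplex with vertices in increasing order. Then dim K = 2 and the simplices of K are:

  0-simplices (7): A, B, D, E, F, G, J
  1-simplices (18): AB, AD, AE, AG, AJ, BD, BE, BF, BG, BJ, DF, DG, DJ, EF, EG, EJ, FJ, GJ
  2-simplices (12): ABE, ABJ, ADG, ADJ, AEG, BDF, BDG, BEF, BGJ, DFJ, EFJ, EGJ

giving chain groups C_0 ≅ Z^7, C_1 ≅ Z^18, C_2 ≅ Z^12.

∂_1: C_1 → C_0 sends each edge [p,q] (with p < q) to q − p. For instance
  ∂BE = E − B.
As a 7×18 matrix over Z this has rank 6, with invariant factors (1,1,1,1,1,1).

∂_2: C_2 → C_1 acts by ∂[p,q,r] = [q,r] − [p,r] + [p,q]. For instance
  ∂ABJ = BJ − AJ + AB,
  ∂ADJ = DJ − AJ + AD.
This gives a 18×12 integer matrix of rank 12; reducing to Smith normal form yields diagonal entries (1,1,1,1,1,1,1,1,1,1,1,2).

Computing H_k = (kernel of ∂_k) / (image of ∂_{k+1}):

  H_0: rank C_0 − rank ∂_1 = 7 − 6 = 1, and the invariant factors of ∂_1 are all 1, so H_0 = Z.
  H_1: rank ker ∂_1 − rank ∂_2 = (18 − 6) − 12 = 0, and ∂_2 has invariant factor 2 > 1, so H_1 = Z/2.
  H_2: rank ker ∂_2 − rank ∂_3 = (12 − 12) − 0 = 0, and there is no ∂_3, so H_2 = 0.

As a check, the Euler characteristic is 7 − 18 + 12 = 1, which agrees with 1 − 0 + 0 = 1.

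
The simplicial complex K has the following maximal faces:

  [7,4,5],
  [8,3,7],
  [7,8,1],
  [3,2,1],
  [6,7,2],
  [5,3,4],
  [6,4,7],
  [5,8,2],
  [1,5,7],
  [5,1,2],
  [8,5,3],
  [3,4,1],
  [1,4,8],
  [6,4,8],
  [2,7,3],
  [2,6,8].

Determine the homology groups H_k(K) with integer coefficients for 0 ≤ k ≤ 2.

H_0 = Z,  H_1 = Z^2,  H_2 = Z.

Order the vertices as 1 < 2 < 3 < 4 < 5 < 6 < 7 < 8. Listing each simplex with vertices in this order, K has dimension 2 with simplices:

  0-simplices (8): [1], [2], [3], [4], [5], [6], [7], [8]
  1-simplices (24): (24 of them)
  2-simplices (16): [1,2,3], [1,2,5], [1,3,4], [1,4,8], [1,5,7], [1,7,8], [2,3,7], [2,5,8], [2,6,7], [2,6,8], [3,4,5], [3,5,8], [3,7,8], [4,5,7], [4,6,7], [4,6,8]

giving chain groups C_0 ≅ Z^8, C_1 ≅ Z^24, C_2 ≅ Z^16.

Boundary ∂_1: C_1 → C_0 is given by ∂[p,q] = [q] − [p]. For instance
  ∂[1,8] = [8] − [1].
This gives a 8×24 integer matrix of rank 7; reducing to Smith normal form yields diagonal entries (1,1,1,1,1,1,1).

Boundary ∂_2: C_2 → C_1 acts by ∂[p,q,r] = [q,r] − [p,r] + [p,q]. For instance
  ∂[3,5,8] = [5,8] − [3,8] + [3,5],
  ∂[1,2,3] = [2,3] − [1,3] + [1,2].
The 24×16 boundary matrix has rank 15 and Smith normal form diag(1,1,1,1,1,1,1,1,1,1,1,1,1,1,1).

From H_k ≅ ker(∂_k) / im(∂_{k+1}) we obtain:

  H_0: rank C_0 − rank ∂_1 = 8 − 7 = 1, and the invariant factors of ∂_1 are all 1, so H_0 = Z.
  H_1: rank ker ∂_1 − rank ∂_2 = (24 − 7) − 15 = 2, and the invariant factors of ∂_2 are all 1, so H_1 = Z^2.
  H_2: rank ker ∂_2 − rank ∂_3 = (16 − 15) − 0 = 1, and there is no ∂_3, so H_2 = Z.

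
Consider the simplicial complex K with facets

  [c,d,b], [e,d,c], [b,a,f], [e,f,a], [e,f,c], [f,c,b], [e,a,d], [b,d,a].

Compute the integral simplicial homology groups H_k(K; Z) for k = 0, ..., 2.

H_0 = Z,  H_1 = 0,  H_2 = Z.

We work with the vertex ordering a < b < c < d < e < f. The simplices of K, each written with vertices in increasing order, are:

  0-simplices (6): a, b, c, d, e, f
  1-simplices (12): ab, ad, ae, af, bc, bd, bf, cd, ce, cf, de, ef
  2-simplices (8): abd, abf, ade, aef, bcd, bcf, cde, cef

so the chain groups are C_0 ≅ Z^6, C_1 ≅ Z^12, C_2 ≅ Z^8.

Boundary ∂_1: C_1 → C_0 maps an edge to its endpoints' difference, ∂[p,q] = q − p. For instance
  ∂ae = e − a.
As a 6×12 matrix over Z this has rank 5, with invariant factors (1,1,1,1,1).

The boundary map ∂_2: C_2 → C_1 sends each 2-simplex [p,q,r] to [q,r] − [p,r] + [p,q]. For instance
  ∂bcd = cd − bd + bc,
  ∂ade = de − ae + ad.
This gives a 12×8 integer matrix of rank 7; reducing to Smith normal form yields diagonal entries (1,1,1,1,1,1,1).

Now H_k = ker ∂_k / im ∂_{k+1}, so:

  H_0: rank C_0 − rank ∂_1 = 6 − 5 = 1, and the invariant factors of ∂_1 are all 1, so H_0 ≅ Z.
  H_1: rank ker ∂_1 − rank ∂_2 = (12 − 5) − 7 = 0, and the invariant factors of ∂_2 are all 1, so H_1 ≅ 0.
  H_2: rank ker ∂_2 − rank ∂_3 = (8 − 7) − 0 = 1, and there is no ∂_3, so H_2 ≅ Z.

As a check, the Euler characteristic is 6 − 12 + 8 = 2, which agrees with 1 − 0 + 1 = 2.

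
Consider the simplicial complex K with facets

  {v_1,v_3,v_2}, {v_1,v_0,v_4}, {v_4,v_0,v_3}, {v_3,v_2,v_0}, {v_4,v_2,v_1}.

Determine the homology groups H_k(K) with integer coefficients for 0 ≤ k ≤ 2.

H_0 = Z,  H_1 = Z,  H_2 = 0.

Fix the vertex order v_0 < v_1 < v_2 < v_3 < v_4 and write every simplex with vertices in increasing order. Then dim K = 2 and the simplices of K are:

  0-simplices (5): [v_0], [v_1], [v_2], [v_3], [v_4]
  1-simplices (10): [v_0,v_1], [v_0,v_2], [v_0,v_3], [v_0,v_4], [v_1,v_2], [v_1,v_3], [v_1,v_4], [v_2,v_3], [v_2,v_4], [v_3,v_4]
  2-simplices (5): [v_0,v_1,v_4], [v_0,v_2,v_3], [v_0,v_3,v_4], [v_1,v_2,v_3], [v_1,v_2,v_4]

Hence C_0 ≅ Z^5, C_1 ≅ Z^10, C_2 ≅ Z^5.

The boundary map ∂_1: C_1 → C_0 sends each edge [p,q] (with p < q) to q − p. For instance
  ∂[v_1,v_2] = [v_2] − [v_1].
The 5×10 boundary matrix has rank 4 and Smith normal form diag(1,1,1,1).

Boundary ∂_2: C_2 → C_1 acts by ∂[p,q,r] = [q,r] − [p,r] + [p,q]. For instance
  ∂[v_0,v_2,v_3] = [v_2,v_3] − [v_0,v_3] + [v_0,v_2],
  ∂[v_1,v_2,v_4] = [v_2,v_4] − [v_1,v_4] + [v_1,v_2].
The resulting 10×5 matrix has rank 5, and its Smith normal form has invariant factors (1,1,1,1,1).

Computing H_k = (kernel of ∂_k) / (image of ∂_{k+1}):

  H_0: rank C_0 − rank ∂_1 = 5 − 4 = 1, and the invariant factors of ∂_1 are all 1, so H_0 = Z.
  H_1: rank ker ∂_1 − rank ∂_2 = (10 − 4) − 5 = 1, and the invariant factors of ∂_2 are all 1, so H_1 = Z.
  H_2: rank ker ∂_2 − rank ∂_3 = (5 − 5) − 0 = 0, and there is no ∂_3, so H_2 = 0.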